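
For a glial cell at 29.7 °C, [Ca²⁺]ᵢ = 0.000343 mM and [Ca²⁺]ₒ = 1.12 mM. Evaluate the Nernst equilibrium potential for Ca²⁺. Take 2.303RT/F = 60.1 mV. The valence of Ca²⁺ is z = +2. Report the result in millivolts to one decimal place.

E = (60.1/z) · log₁₀([Ca²⁺]_out/[Ca²⁺]_in) with z = +2.
= (60.1/2) · log₁₀(1.12/0.000343) = 30.05 · log₁₀(3265)
= 30.05 · (3.5139) = 105.59 mV

105.6 mV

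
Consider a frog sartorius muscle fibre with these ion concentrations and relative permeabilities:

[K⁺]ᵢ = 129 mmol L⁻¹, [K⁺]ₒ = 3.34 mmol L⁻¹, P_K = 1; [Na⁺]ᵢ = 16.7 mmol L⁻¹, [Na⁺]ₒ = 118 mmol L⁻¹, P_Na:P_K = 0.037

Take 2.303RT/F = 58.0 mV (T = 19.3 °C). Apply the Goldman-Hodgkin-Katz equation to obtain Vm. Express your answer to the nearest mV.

Vm = 58.0 · log₁₀[(Σ P·[cation]ₒ + Σ P·[anion]ᵢ) / (Σ P·[cation]ᵢ + Σ P·[anion]ₒ)]
Numerator = 1×3.34 + 0.037×118 = 7.706
Denominator = 1×129 + 0.037×16.7 = 129.6
Vm = 58.0 · log₁₀(0.059452) = 58.0 × (-1.2258) = -71.10 mV

-71 mV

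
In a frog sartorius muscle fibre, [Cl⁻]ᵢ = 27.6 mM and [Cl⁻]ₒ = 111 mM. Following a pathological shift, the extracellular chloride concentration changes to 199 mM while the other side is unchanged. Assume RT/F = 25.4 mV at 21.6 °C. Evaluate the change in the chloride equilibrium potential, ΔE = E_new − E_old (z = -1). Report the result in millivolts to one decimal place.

E_old = (25.4/-1)·ln(111/27.6) = -35.35 mV
E_new = (25.4/-1)·ln(199/27.6) = -50.18 mV
ΔE = -50.18 − (-35.35) = -14.83 mV

-14.8 mV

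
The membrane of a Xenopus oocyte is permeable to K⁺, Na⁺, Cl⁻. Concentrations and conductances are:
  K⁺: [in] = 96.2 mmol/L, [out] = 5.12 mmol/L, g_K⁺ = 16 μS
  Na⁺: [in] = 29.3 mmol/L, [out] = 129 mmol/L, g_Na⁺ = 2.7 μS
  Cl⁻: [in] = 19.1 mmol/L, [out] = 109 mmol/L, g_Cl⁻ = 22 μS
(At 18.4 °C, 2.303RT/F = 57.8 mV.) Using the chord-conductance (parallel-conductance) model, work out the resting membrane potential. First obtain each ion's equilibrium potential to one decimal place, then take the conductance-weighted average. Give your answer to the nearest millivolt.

E_K⁺ = (57.8/1)·log₁₀(5.12/96.2) = -73.6 mV
E_Na⁺ = (57.8/1)·log₁₀(129/29.3) = 37.2 mV
E_Cl⁻ = (57.8/-1)·log₁₀(109/19.1) = -43.7 mV
Vm = (Σ gᵢEᵢ)/(Σ gᵢ) = (16·-73.6 + 2.7·37.2 + 22·-43.7) / (16 + 2.7 + 22)
= -2038.56 / 40.7 = -50.09 mV

-50 mV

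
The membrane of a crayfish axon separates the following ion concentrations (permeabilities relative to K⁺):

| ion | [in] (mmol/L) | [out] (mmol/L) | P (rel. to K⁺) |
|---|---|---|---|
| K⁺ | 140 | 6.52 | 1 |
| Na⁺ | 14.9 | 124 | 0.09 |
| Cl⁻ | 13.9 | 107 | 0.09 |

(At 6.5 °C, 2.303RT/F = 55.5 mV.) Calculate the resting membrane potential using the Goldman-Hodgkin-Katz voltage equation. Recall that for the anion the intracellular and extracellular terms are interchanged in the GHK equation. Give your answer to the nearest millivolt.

Vm = 55.5 · log₁₀[(Σ P·[cation]ₒ + Σ P·[anion]ᵢ) / (Σ P·[cation]ᵢ + Σ P·[anion]ₒ)]
Numerator = 1×6.52 + 0.09×124 + 0.09×13.9 = 18.93
Denominator = 1×140 + 0.09×14.9 + 0.09×107 = 151
Vm = 55.5 · log₁₀(0.12539) = 55.5 × (-0.9017) = -50.05 mV

-50 mV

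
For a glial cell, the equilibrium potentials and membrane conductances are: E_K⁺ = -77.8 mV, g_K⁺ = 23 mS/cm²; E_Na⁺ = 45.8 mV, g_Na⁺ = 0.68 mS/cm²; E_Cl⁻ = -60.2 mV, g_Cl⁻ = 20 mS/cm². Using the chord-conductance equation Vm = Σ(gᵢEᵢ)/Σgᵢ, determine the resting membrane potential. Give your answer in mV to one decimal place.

Σ gᵢEᵢ = 23·(-77.8) + 0.68·(45.8) + 20·(-60.2) = -2962.26
Σ gᵢ = 23 + 0.68 + 20 = 43.68
Vm = -2962.26 / 43.68 = -67.82 mV

-67.8 mV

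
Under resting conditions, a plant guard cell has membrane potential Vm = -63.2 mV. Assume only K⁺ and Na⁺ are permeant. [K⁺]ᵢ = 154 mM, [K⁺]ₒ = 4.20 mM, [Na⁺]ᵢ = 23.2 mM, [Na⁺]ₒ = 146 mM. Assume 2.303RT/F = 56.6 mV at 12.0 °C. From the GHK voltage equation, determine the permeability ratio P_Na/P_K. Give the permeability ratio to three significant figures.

0.0525

Let α = P_Na/P_K. GHK: Vm = 56.6·log₁₀[(Kₒ + α·Naₒ)/(Kᵢ + α·Naᵢ)].
10^(Vm/56.6) = 10^(-63.2/56.6) = 0.076453
So 0.076453·(Kᵢ + α·Naᵢ) = Kₒ + α·Naₒ → α = (0.076453·154.0 − 4.2) / (146.0 − 0.076453·23.2)
α = (11.77 − 4.2) / (146.0 − 1.774) = 7.574/144.2 = 0.05251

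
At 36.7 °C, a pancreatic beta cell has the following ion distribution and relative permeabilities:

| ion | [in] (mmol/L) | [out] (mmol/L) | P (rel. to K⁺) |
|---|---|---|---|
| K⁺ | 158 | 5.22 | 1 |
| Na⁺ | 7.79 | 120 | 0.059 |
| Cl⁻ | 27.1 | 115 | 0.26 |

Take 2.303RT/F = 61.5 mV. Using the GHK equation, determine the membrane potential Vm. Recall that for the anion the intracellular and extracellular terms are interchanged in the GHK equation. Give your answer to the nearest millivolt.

Vm = 61.5 · log₁₀[(Σ P·[cation]ₒ + Σ P·[anion]ᵢ) / (Σ P·[cation]ᵢ + Σ P·[anion]ₒ)]
Numerator = 1×5.22 + 0.059×120 + 0.26×27.1 = 19.35
Denominator = 1×158 + 0.059×7.79 + 0.26×115 = 188.4
Vm = 61.5 · log₁₀(0.10271) = 61.5 × (-0.9884) = -60.79 mV

-61 mV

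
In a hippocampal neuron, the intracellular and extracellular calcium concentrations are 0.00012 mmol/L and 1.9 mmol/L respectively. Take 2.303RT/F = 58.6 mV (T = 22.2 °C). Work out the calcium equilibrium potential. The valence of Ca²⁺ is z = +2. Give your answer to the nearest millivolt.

123 mV

E = (58.6/z) · log₁₀([Ca²⁺]_out/[Ca²⁺]_in) with z = +2.
= (58.6/2) · log₁₀(1.9/0.00012) = 29.30 · log₁₀(1.583e+04)
= 29.30 · (4.1996) = 123.05 mV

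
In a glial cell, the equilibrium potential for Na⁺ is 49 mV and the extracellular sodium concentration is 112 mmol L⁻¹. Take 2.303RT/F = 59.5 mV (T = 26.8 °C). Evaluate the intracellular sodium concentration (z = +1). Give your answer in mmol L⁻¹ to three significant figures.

16.8 mmol L⁻¹

Nernst: E = (59.5/1) · log₁₀([out]/[in]), so log₁₀([out]/[in]) = 49.0 × 1 / 59.5 = 0.8235.
[out]/[in] = 10^(0.8235) = 6.661.
[in] = 112 / 6.661 = 16.81 mmol L⁻¹.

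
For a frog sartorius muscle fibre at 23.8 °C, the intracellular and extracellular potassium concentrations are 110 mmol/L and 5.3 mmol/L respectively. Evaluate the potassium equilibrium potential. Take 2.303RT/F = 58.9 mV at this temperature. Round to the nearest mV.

E = (58.9/z) · log₁₀([K⁺]_out/[K⁺]_in) with z = +1.
= (58.9/1) · log₁₀(5.3/110) = 58.90 · log₁₀(0.04818)
= 58.90 · (-1.3171) = -77.58 mV

-78 mV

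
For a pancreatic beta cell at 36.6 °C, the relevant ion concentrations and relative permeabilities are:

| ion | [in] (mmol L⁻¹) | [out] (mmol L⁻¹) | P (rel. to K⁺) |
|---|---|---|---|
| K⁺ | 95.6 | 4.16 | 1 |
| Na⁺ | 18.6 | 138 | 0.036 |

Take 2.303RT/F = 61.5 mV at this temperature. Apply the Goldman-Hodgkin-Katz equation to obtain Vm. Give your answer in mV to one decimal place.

Vm = 61.5 · log₁₀[(Σ P·[cation]ₒ + Σ P·[anion]ᵢ) / (Σ P·[cation]ᵢ + Σ P·[anion]ₒ)]
Numerator = 1×4.16 + 0.036×138 = 9.128
Denominator = 1×95.6 + 0.036×18.6 = 96.27
Vm = 61.5 · log₁₀(0.094817) = 61.5 × (-1.0231) = -62.92 mV

-62.9 mV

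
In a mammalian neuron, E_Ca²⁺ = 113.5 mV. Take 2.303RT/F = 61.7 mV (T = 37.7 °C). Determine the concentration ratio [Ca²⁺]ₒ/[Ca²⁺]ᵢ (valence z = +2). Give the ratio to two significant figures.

log₁₀([out]/[in]) = E·z/(61.7) = 113.5 × 2 / 61.7 = 3.6791
[out]/[in] = 10^(3.6791) = 4776

4800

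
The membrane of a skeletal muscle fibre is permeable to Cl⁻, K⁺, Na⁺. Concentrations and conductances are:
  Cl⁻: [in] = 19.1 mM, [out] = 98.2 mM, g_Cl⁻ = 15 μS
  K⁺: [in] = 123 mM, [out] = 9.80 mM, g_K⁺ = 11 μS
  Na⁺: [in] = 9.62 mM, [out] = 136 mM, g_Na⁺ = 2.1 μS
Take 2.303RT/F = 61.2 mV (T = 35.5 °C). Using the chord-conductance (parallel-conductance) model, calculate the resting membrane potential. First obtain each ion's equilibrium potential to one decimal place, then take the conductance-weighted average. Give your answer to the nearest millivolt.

-44 mV

E_Cl⁻ = (61.2/-1)·log₁₀(98.2/19.1) = -43.5 mV
E_K⁺ = (61.2/1)·log₁₀(9.80/123) = -67.2 mV
E_Na⁺ = (61.2/1)·log₁₀(136/9.62) = 70.4 mV
Vm = (Σ gᵢEᵢ)/(Σ gᵢ) = (15·-43.5 + 11·-67.2 + 2.1·70.4) / (15 + 11 + 2.1)
= -1243.86 / 28.1 = -44.27 mV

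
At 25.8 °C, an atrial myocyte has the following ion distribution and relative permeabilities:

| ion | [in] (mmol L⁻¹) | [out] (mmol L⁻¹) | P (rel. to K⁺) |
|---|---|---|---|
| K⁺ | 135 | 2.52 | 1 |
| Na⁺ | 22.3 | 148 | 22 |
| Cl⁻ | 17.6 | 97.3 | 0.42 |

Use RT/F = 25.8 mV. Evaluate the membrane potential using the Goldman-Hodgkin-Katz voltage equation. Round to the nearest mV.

Vm = 25.8 · ln[(Σ P·[cation]ₒ + Σ P·[anion]ᵢ) / (Σ P·[cation]ᵢ + Σ P·[anion]ₒ)]
Numerator = 1×2.52 + 22×148 + 0.42×17.6 = 3266
Denominator = 1×135 + 22×22.3 + 0.42×97.3 = 666.5
Vm = 25.8 · ln(4.9003) = 25.8 × (1.5893) = 41.00 mV

41 mV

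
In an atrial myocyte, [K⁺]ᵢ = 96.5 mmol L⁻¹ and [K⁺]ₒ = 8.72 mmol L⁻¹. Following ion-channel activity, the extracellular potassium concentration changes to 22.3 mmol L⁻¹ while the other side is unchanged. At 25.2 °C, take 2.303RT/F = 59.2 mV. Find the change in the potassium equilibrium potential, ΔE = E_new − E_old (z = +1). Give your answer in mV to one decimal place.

E_old = (59.2/1)·log₁₀(8.72/96.5) = -61.81 mV
E_new = (59.2/1)·log₁₀(22.3/96.5) = -37.66 mV
ΔE = -37.66 − (-61.81) = 24.14 mV

24.1 mV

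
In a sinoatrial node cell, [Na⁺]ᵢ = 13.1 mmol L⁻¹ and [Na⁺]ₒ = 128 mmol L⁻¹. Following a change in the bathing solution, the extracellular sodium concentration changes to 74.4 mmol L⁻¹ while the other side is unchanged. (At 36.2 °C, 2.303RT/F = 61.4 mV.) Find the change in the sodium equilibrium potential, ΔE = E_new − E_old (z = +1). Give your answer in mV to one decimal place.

-14.5 mV

E_old = (61.4/1)·log₁₀(128/13.1) = 60.78 mV
E_new = (61.4/1)·log₁₀(74.4/13.1) = 46.31 mV
ΔE = 46.31 − (60.78) = -14.47 mV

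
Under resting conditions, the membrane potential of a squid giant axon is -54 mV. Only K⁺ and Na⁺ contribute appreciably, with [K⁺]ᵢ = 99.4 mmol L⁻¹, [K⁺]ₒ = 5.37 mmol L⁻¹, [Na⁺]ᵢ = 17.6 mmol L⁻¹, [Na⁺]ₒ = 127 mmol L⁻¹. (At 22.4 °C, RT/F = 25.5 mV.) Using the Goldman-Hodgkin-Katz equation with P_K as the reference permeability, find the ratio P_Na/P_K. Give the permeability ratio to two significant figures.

Let α = P_Na/P_K. GHK: Vm = 25.5·ln[(Kₒ + α·Naₒ)/(Kᵢ + α·Naᵢ)].
e^(Vm/25.5) = e^(-54.0/25.5) = 0.12031
So 0.12031·(Kᵢ + α·Naᵢ) = Kₒ + α·Naₒ → α = (0.12031·99.4 − 5.37) / (127.0 − 0.12031·17.6)
α = (11.96 − 5.37) / (127.0 − 2.118) = 6.589/124.9 = 0.05276

0.053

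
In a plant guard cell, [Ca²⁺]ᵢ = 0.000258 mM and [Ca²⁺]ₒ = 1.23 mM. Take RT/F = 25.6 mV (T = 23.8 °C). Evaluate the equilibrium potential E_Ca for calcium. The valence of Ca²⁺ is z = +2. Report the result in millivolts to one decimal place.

108.4 mV

E = (25.6/z) · ln([Ca²⁺]_out/[Ca²⁺]_in) with z = +2.
= (25.6/2) · ln(1.23/0.000258) = 12.80 · ln(4767)
= 12.80 · (8.4696) = 108.41 mV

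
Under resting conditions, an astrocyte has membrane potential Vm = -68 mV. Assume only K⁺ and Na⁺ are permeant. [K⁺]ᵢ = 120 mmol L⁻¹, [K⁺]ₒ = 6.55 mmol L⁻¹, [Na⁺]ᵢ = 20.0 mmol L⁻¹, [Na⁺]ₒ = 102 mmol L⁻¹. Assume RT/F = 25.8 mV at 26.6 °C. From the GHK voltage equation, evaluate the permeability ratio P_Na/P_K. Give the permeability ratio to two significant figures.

0.020

Let α = P_Na/P_K. GHK: Vm = 25.8·ln[(Kₒ + α·Naₒ)/(Kᵢ + α·Naᵢ)].
e^(Vm/25.8) = e^(-68.0/25.8) = 0.071672
So 0.071672·(Kᵢ + α·Naᵢ) = Kₒ + α·Naₒ → α = (0.071672·120.0 − 6.55) / (102.0 − 0.071672·20.0)
α = (8.601 − 6.55) / (102.0 − 1.433) = 2.051/100.6 = 0.02039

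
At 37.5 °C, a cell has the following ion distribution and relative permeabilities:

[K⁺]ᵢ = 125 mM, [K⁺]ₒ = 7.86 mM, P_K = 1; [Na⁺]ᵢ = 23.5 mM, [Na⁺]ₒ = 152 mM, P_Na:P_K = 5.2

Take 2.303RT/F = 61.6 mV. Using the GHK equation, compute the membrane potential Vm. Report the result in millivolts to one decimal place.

31.4 mV

Vm = 61.6 · log₁₀[(Σ P·[cation]ₒ + Σ P·[anion]ᵢ) / (Σ P·[cation]ᵢ + Σ P·[anion]ₒ)]
Numerator = 1×7.86 + 5.2×152 = 798.3
Denominator = 1×125 + 5.2×23.5 = 247.2
Vm = 61.6 · log₁₀(3.2292) = 61.6 × (0.5091) = 31.36 mV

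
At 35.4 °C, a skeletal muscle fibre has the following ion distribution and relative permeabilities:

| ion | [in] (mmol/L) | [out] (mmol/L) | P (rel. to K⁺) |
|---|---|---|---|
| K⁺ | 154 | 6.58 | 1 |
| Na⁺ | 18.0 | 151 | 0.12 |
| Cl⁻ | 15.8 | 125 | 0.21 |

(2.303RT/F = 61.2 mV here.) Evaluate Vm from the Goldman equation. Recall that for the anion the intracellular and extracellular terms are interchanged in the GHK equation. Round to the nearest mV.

-50 mV

Vm = 61.2 · log₁₀[(Σ P·[cation]ₒ + Σ P·[anion]ᵢ) / (Σ P·[cation]ᵢ + Σ P·[anion]ₒ)]
Numerator = 1×6.58 + 0.12×151 + 0.21×15.8 = 28.02
Denominator = 1×154 + 0.12×18.0 + 0.21×125 = 182.4
Vm = 61.2 · log₁₀(0.1536) = 61.2 × (-0.8136) = -49.79 mV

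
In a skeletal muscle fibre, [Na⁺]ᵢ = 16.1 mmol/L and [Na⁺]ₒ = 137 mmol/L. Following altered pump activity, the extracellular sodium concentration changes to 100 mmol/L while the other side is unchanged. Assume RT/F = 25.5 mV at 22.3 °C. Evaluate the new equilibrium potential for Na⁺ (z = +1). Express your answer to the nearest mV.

47 mV

After the shift: [Na⁺]_out = 100, [Na⁺]_in = 16.1 mmol/L.
E_new = (25.5/1)·ln(100/16.1) = 25.50 · (1.8264) = 46.57 mV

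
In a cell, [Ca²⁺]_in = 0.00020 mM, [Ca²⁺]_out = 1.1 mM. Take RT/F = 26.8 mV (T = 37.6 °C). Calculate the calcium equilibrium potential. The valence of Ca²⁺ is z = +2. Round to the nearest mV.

115 mV

E = (26.8/z) · ln([Ca²⁺]_out/[Ca²⁺]_in) with z = +2.
= (26.8/2) · ln(1.1/0.00020) = 13.40 · ln(5500)
= 13.40 · (8.6125) = 115.41 mV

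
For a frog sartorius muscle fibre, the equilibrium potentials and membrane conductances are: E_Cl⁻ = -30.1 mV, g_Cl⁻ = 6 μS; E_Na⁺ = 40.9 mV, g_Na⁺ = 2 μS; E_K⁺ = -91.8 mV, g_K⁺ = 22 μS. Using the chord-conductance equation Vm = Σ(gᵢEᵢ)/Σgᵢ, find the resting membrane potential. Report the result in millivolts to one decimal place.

Σ gᵢEᵢ = 6·(-30.1) + 2·(40.9) + 22·(-91.8) = -2118.40
Σ gᵢ = 6 + 2 + 22 = 30
Vm = -2118.40 / 30 = -70.61 mV

-70.6 mV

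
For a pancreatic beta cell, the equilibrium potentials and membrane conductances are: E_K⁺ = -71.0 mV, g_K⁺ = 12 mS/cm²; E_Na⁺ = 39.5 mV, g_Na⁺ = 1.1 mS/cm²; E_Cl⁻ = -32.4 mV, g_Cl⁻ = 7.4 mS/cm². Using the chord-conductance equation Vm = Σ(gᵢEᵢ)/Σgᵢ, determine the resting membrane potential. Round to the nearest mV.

Σ gᵢEᵢ = 12·(-71.0) + 1.1·(39.5) + 7.4·(-32.4) = -1048.31
Σ gᵢ = 12 + 1.1 + 7.4 = 20.5
Vm = -1048.31 / 20.5 = -51.14 mV

-51 mV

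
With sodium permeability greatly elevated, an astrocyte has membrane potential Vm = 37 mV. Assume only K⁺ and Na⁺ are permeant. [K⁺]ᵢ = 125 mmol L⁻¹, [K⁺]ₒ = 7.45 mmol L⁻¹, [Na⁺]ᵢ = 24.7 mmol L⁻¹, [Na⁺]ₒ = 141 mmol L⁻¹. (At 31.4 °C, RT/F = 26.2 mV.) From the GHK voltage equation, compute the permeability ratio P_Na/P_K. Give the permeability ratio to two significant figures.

Let α = P_Na/P_K. GHK: Vm = 26.2·ln[(Kₒ + α·Naₒ)/(Kᵢ + α·Naᵢ)].
e^(Vm/26.2) = e^(37.0/26.2) = 4.105
So 4.105·(Kᵢ + α·Naᵢ) = Kₒ + α·Naₒ → α = (4.105·125.0 − 7.45) / (141.0 − 4.105·24.7)
α = (513.1 − 7.45) / (141.0 − 101.4) = 505.7/39.61 = 12.77

13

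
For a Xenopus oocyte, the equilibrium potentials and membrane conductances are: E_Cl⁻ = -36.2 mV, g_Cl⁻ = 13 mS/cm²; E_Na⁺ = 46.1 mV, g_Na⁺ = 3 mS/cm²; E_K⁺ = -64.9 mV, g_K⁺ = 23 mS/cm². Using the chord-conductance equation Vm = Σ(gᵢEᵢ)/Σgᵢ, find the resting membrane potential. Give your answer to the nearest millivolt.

-47 mV

Σ gᵢEᵢ = 13·(-36.2) + 3·(46.1) + 23·(-64.9) = -1825.00
Σ gᵢ = 13 + 3 + 23 = 39
Vm = -1825.00 / 39 = -46.79 mV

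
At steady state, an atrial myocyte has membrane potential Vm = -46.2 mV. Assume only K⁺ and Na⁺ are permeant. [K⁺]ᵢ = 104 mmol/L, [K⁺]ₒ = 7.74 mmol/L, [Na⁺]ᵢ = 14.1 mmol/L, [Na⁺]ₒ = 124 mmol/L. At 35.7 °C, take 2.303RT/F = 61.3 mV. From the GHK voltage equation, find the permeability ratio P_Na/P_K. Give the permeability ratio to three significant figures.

Let α = P_Na/P_K. GHK: Vm = 61.3·log₁₀[(Kₒ + α·Naₒ)/(Kᵢ + α·Naᵢ)].
10^(Vm/61.3) = 10^(-46.2/61.3) = 0.17633
So 0.17633·(Kᵢ + α·Naᵢ) = Kₒ + α·Naₒ → α = (0.17633·104.0 − 7.74) / (124.0 − 0.17633·14.1)
α = (18.34 − 7.74) / (124.0 − 2.486) = 10.6/121.5 = 0.08722

0.0872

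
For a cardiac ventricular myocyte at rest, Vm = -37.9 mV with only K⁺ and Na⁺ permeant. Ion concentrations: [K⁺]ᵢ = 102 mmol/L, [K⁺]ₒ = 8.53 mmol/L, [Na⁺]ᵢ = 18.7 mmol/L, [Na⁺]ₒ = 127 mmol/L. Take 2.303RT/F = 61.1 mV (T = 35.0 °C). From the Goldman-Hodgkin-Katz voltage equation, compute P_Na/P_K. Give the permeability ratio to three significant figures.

0.130

Let α = P_Na/P_K. GHK: Vm = 61.1·log₁₀[(Kₒ + α·Naₒ)/(Kᵢ + α·Naᵢ)].
10^(Vm/61.1) = 10^(-37.9/61.1) = 0.23972
So 0.23972·(Kᵢ + α·Naᵢ) = Kₒ + α·Naₒ → α = (0.23972·102.0 − 8.53) / (127.0 − 0.23972·18.7)
α = (24.45 − 8.53) / (127.0 − 4.483) = 15.92/122.5 = 0.13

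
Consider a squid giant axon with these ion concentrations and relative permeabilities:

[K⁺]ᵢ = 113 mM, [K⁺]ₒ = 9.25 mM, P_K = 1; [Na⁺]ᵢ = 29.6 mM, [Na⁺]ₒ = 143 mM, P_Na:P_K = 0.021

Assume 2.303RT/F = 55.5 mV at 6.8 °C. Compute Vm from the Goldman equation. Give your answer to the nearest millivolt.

Vm = 55.5 · log₁₀[(Σ P·[cation]ₒ + Σ P·[anion]ᵢ) / (Σ P·[cation]ᵢ + Σ P·[anion]ₒ)]
Numerator = 1×9.25 + 0.021×143 = 12.25
Denominator = 1×113 + 0.021×29.6 = 113.6
Vm = 55.5 · log₁₀(0.10784) = 55.5 × (-0.9672) = -53.68 mV

-54 mV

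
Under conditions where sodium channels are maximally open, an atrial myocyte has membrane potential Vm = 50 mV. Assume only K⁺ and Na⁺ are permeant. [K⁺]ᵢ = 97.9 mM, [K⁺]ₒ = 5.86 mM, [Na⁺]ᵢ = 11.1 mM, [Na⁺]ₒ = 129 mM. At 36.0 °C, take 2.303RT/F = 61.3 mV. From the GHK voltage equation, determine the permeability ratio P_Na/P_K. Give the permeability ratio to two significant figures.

Let α = P_Na/P_K. GHK: Vm = 61.3·log₁₀[(Kₒ + α·Naₒ)/(Kᵢ + α·Naᵢ)].
10^(Vm/61.3) = 10^(50.0/61.3) = 6.5412
So 6.5412·(Kᵢ + α·Naᵢ) = Kₒ + α·Naₒ → α = (6.5412·97.9 − 5.86) / (129.0 − 6.5412·11.1)
α = (640.4 − 5.86) / (129.0 − 72.61) = 634.5/56.39 = 11.25

11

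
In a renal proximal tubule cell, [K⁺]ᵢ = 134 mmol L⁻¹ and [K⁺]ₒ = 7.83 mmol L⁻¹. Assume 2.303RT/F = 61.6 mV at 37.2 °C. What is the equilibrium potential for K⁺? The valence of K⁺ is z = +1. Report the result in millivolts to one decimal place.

E = (61.6/z) · log₁₀([K⁺]_out/[K⁺]_in) with z = +1.
= (61.6/1) · log₁₀(7.83/134) = 61.60 · log₁₀(0.05843)
= 61.60 · (-1.2333) = -75.97 mV

-76.0 mV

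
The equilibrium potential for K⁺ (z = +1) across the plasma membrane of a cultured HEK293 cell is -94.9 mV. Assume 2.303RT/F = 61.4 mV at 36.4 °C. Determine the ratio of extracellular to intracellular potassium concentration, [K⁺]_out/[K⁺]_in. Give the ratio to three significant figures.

log₁₀([out]/[in]) = E·z/(61.4) = -94.9 × 1 / 61.4 = -1.5456
[out]/[in] = 10^(-1.5456) = 0.02847

0.0285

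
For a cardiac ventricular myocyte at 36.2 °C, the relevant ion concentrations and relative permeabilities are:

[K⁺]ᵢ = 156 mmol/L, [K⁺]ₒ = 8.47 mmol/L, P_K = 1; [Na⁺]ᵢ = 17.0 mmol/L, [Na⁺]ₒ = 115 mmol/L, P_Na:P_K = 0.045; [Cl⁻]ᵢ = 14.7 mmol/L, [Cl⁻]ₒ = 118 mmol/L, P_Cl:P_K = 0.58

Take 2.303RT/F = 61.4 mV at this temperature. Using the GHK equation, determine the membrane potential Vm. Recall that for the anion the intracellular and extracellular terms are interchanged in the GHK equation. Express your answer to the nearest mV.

-62 mV

Vm = 61.4 · log₁₀[(Σ P·[cation]ₒ + Σ P·[anion]ᵢ) / (Σ P·[cation]ᵢ + Σ P·[anion]ₒ)]
Numerator = 1×8.47 + 0.045×115 + 0.58×14.7 = 22.17
Denominator = 1×156 + 0.045×17.0 + 0.58×118 = 225.2
Vm = 61.4 · log₁₀(0.098448) = 61.4 × (-1.0068) = -61.82 mV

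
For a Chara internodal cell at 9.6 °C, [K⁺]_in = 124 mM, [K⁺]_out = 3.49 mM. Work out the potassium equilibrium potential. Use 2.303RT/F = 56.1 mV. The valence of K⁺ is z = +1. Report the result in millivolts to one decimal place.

E = (56.1/z) · log₁₀([K⁺]_out/[K⁺]_in) with z = +1.
= (56.1/1) · log₁₀(3.49/124) = 56.10 · log₁₀(0.02815)
= 56.10 · (-1.5506) = -86.99 mV

-87.0 mV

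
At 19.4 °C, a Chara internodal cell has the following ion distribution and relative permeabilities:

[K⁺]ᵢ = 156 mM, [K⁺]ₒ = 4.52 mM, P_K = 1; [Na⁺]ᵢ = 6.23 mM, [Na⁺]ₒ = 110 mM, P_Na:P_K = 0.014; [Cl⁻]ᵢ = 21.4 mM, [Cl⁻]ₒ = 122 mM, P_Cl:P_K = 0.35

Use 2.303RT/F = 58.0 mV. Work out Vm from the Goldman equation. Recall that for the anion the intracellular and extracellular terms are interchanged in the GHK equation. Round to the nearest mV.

Vm = 58.0 · log₁₀[(Σ P·[cation]ₒ + Σ P·[anion]ᵢ) / (Σ P·[cation]ᵢ + Σ P·[anion]ₒ)]
Numerator = 1×4.52 + 0.014×110 + 0.35×21.4 = 13.55
Denominator = 1×156 + 0.014×6.23 + 0.35×122 = 198.8
Vm = 58.0 · log₁₀(0.068163) = 58.0 × (-1.1664) = -67.65 mV

-68 mV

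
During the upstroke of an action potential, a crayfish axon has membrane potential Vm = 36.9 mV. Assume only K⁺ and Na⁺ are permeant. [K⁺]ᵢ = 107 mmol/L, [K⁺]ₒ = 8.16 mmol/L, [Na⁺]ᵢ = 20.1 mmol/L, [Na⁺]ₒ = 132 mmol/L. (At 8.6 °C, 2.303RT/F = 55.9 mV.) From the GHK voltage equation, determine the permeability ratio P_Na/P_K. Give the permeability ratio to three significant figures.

Let α = P_Na/P_K. GHK: Vm = 55.9·log₁₀[(Kₒ + α·Naₒ)/(Kᵢ + α·Naᵢ)].
10^(Vm/55.9) = 10^(36.9/55.9) = 4.572
So 4.572·(Kᵢ + α·Naᵢ) = Kₒ + α·Naₒ → α = (4.572·107.0 − 8.16) / (132.0 − 4.572·20.1)
α = (489.2 − 8.16) / (132.0 − 91.9) = 481/40.1 = 12

12.0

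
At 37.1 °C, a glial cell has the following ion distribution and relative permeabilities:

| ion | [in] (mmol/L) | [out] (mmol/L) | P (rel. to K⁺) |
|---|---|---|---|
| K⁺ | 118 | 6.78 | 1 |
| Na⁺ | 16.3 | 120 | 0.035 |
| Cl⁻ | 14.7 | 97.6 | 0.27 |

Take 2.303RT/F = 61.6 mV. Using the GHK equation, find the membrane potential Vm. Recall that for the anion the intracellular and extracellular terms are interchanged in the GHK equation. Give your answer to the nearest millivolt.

-61 mV

Vm = 61.6 · log₁₀[(Σ P·[cation]ₒ + Σ P·[anion]ᵢ) / (Σ P·[cation]ᵢ + Σ P·[anion]ₒ)]
Numerator = 1×6.78 + 0.035×120 + 0.27×14.7 = 14.95
Denominator = 1×118 + 0.035×16.3 + 0.27×97.6 = 144.9
Vm = 61.6 · log₁₀(0.10315) = 61.6 × (-0.9865) = -60.77 mV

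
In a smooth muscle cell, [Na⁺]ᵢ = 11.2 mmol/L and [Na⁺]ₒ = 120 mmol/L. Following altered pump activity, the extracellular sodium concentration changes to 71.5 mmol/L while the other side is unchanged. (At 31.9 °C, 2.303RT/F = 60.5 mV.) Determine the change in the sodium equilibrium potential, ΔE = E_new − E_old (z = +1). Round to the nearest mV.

E_old = (60.5/1)·log₁₀(120/11.2) = 62.31 mV
E_new = (60.5/1)·log₁₀(71.5/11.2) = 48.71 mV
ΔE = 48.71 − (62.31) = -13.60 mV

-14 mV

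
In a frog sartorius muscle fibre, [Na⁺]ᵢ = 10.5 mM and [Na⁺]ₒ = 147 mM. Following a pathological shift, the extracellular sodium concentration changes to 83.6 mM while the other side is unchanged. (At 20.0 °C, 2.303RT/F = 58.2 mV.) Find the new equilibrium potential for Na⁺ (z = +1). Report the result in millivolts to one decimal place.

52.4 mV

After the shift: [Na⁺]_out = 83.6, [Na⁺]_in = 10.5 mM.
E_new = (58.2/1)·log₁₀(83.6/10.5) = 58.20 · (0.9010) = 52.44 mV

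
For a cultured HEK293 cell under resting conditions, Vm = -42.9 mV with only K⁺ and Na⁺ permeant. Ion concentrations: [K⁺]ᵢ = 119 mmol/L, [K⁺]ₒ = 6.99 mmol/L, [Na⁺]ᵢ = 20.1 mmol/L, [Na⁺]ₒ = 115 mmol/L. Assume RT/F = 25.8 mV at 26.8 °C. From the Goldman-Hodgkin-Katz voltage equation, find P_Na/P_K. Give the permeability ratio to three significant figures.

0.140

Let α = P_Na/P_K. GHK: Vm = 25.8·ln[(Kₒ + α·Naₒ)/(Kᵢ + α·Naᵢ)].
e^(Vm/25.8) = e^(-42.9/25.8) = 0.18961
So 0.18961·(Kᵢ + α·Naᵢ) = Kₒ + α·Naₒ → α = (0.18961·119.0 − 6.99) / (115.0 − 0.18961·20.1)
α = (22.56 − 6.99) / (115.0 − 3.811) = 15.57/111.2 = 0.1401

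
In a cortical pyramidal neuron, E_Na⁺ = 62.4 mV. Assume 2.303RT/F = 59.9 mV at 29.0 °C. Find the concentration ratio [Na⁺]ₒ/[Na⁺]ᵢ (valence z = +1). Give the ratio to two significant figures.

11

log₁₀([out]/[in]) = E·z/(59.9) = 62.4 × 1 / 59.9 = 1.0417
[out]/[in] = 10^(1.0417) = 11.01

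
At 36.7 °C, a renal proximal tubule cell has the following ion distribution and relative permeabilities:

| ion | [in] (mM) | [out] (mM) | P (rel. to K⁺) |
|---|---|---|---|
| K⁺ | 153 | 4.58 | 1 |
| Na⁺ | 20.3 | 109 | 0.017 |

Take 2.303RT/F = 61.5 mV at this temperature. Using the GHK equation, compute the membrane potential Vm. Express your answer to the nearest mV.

-85 mV

Vm = 61.5 · log₁₀[(Σ P·[cation]ₒ + Σ P·[anion]ᵢ) / (Σ P·[cation]ᵢ + Σ P·[anion]ₒ)]
Numerator = 1×4.58 + 0.017×109 = 6.433
Denominator = 1×153 + 0.017×20.3 = 153.3
Vm = 61.5 · log₁₀(0.041951) = 61.5 × (-1.3773) = -84.70 mV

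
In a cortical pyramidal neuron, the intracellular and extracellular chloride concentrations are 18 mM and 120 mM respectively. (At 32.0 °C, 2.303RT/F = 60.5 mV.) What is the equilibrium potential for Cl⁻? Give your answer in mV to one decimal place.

-49.8 mV

E = (60.5/z) · log₁₀([Cl⁻]_out/[Cl⁻]_in) with z = -1.
For an anion, dividing by z = -1 reverses the sign.
= (60.5/-1) · log₁₀(120/18) = -60.50 · log₁₀(6.667)
= -60.50 · (0.8239) = -49.85 mV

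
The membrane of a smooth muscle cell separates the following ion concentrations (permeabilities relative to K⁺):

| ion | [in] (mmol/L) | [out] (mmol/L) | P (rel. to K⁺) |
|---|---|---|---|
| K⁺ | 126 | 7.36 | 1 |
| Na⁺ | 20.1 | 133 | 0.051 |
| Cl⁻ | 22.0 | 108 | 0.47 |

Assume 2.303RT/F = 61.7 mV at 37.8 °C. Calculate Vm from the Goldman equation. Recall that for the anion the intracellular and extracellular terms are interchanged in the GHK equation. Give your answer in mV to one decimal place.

Vm = 61.7 · log₁₀[(Σ P·[cation]ₒ + Σ P·[anion]ᵢ) / (Σ P·[cation]ᵢ + Σ P·[anion]ₒ)]
Numerator = 1×7.36 + 0.051×133 + 0.47×22.0 = 24.48
Denominator = 1×126 + 0.051×20.1 + 0.47×108 = 177.8
Vm = 61.7 · log₁₀(0.13771) = 61.7 × (-0.8610) = -53.13 mV

-53.1 mV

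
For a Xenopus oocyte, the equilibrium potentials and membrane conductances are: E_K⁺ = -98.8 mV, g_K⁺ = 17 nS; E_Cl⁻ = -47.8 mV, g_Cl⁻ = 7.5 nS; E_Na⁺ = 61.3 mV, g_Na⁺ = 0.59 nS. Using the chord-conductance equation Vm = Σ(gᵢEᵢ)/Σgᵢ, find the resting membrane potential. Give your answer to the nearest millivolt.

-80 mV

Σ gᵢEᵢ = 17·(-98.8) + 7.5·(-47.8) + 0.59·(61.3) = -2001.93
Σ gᵢ = 17 + 7.5 + 0.59 = 25.09
Vm = -2001.93 / 25.09 = -79.79 mV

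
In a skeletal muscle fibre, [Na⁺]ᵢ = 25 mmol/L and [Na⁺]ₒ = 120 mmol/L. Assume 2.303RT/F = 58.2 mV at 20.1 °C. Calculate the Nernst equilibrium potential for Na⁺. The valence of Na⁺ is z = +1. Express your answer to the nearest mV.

E = (58.2/z) · log₁₀([Na⁺]_out/[Na⁺]_in) with z = +1.
= (58.2/1) · log₁₀(120/25) = 58.20 · log₁₀(4.8)
= 58.20 · (0.6812) = 39.65 mV

40 mV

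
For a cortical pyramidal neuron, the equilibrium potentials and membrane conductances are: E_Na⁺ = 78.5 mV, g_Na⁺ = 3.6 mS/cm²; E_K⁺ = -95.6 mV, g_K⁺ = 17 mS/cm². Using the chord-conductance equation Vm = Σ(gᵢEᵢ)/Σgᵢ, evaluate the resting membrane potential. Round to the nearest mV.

-65 mV

Σ gᵢEᵢ = 3.6·(78.5) + 17·(-95.6) = -1342.60
Σ gᵢ = 3.6 + 17 = 20.6
Vm = -1342.60 / 20.6 = -65.17 mV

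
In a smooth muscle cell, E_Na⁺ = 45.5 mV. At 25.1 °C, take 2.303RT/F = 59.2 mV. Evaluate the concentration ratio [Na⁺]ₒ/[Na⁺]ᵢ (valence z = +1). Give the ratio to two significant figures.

log₁₀([out]/[in]) = E·z/(59.2) = 45.5 × 1 / 59.2 = 0.7686
[out]/[in] = 10^(0.7686) = 5.869

5.9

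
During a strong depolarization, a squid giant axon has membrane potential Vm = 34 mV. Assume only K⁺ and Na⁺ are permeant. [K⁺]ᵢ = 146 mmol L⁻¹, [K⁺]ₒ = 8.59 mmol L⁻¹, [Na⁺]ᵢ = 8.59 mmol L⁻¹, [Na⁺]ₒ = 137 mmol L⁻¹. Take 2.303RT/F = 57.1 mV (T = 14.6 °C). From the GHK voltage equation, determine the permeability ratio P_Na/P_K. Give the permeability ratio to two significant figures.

Let α = P_Na/P_K. GHK: Vm = 57.1·log₁₀[(Kₒ + α·Naₒ)/(Kᵢ + α·Naᵢ)].
10^(Vm/57.1) = 10^(34.0/57.1) = 3.9395
So 3.9395·(Kᵢ + α·Naᵢ) = Kₒ + α·Naₒ → α = (3.9395·146.0 − 8.59) / (137.0 − 3.9395·8.59)
α = (575.2 − 8.59) / (137.0 − 33.84) = 566.6/103.2 = 5.492

5.5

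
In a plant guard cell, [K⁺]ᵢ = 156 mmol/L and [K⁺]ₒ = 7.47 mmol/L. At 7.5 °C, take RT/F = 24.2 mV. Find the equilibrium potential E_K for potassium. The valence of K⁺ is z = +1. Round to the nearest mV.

E = (24.2/z) · ln([K⁺]_out/[K⁺]_in) with z = +1.
= (24.2/1) · ln(7.47/156) = 24.20 · ln(0.04788)
= 24.20 · (-3.0390) = -73.54 mV

-74 mV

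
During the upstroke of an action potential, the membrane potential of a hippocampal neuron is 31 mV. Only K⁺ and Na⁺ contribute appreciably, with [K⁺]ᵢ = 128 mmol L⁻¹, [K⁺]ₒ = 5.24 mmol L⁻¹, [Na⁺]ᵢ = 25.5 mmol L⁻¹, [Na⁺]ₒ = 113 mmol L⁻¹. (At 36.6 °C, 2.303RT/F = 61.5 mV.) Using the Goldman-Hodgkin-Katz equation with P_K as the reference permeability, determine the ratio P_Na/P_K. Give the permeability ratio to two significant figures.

Let α = P_Na/P_K. GHK: Vm = 61.5·log₁₀[(Kₒ + α·Naₒ)/(Kᵢ + α·Naᵢ)].
10^(Vm/61.5) = 10^(31.0/61.5) = 3.192
So 3.192·(Kᵢ + α·Naᵢ) = Kₒ + α·Naₒ → α = (3.192·128.0 − 5.24) / (113.0 − 3.192·25.5)
α = (408.6 − 5.24) / (113.0 − 81.4) = 403.3/31.6 = 12.76

13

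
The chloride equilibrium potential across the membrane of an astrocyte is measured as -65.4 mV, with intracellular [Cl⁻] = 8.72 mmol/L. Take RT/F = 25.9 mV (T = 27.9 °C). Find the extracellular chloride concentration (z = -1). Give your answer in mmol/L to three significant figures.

109 mmol/L

Nernst: E = (25.9/-1) · ln([out]/[in]), so ln([out]/[in]) = -65.4 × -1 / 25.9 = 2.5251.
[out]/[in] = e^(2.5251) = 12.49.
[out] = 12.49 × 8.72 = 108.9 mmol/L.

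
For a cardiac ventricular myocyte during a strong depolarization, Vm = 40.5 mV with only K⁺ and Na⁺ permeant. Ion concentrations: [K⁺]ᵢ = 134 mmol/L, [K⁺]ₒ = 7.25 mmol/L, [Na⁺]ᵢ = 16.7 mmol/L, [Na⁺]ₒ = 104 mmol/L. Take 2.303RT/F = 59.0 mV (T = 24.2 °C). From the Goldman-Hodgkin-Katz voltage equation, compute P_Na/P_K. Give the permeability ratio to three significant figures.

Let α = P_Na/P_K. GHK: Vm = 59.0·log₁₀[(Kₒ + α·Naₒ)/(Kᵢ + α·Naᵢ)].
10^(Vm/59.0) = 10^(40.5/59.0) = 4.8578
So 4.8578·(Kᵢ + α·Naᵢ) = Kₒ + α·Naₒ → α = (4.8578·134.0 − 7.25) / (104.0 − 4.8578·16.7)
α = (650.9 − 7.25) / (104.0 − 81.13) = 643.7/22.87 = 28.14

28.1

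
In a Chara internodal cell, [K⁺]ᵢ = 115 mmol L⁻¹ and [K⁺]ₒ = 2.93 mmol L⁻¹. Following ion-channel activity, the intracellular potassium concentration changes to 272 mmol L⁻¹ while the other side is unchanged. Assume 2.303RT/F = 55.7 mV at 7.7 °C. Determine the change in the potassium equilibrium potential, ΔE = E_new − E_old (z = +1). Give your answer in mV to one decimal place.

E_old = (55.7/1)·log₁₀(2.93/115) = -88.78 mV
E_new = (55.7/1)·log₁₀(2.93/272) = -109.60 mV
ΔE = -109.60 − (-88.78) = -20.82 mV

-20.8 mV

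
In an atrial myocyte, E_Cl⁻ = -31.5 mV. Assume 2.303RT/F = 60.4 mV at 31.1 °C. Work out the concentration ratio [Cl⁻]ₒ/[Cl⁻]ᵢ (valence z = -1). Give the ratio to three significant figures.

log₁₀([out]/[in]) = E·z/(60.4) = -31.5 × -1 / 60.4 = 0.5215
[out]/[in] = 10^(0.5215) = 3.323

3.32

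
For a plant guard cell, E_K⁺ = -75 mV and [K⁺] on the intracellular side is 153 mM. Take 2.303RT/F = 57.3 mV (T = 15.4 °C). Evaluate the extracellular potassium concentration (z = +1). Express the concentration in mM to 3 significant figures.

Nernst: E = (57.3/1) · log₁₀([out]/[in]), so log₁₀([out]/[in]) = -75.0 × 1 / 57.3 = -1.3089.
[out]/[in] = 10^(-1.3089) = 0.0491.
[out] = 0.0491 × 153 = 7.513 mM.

7.51 mM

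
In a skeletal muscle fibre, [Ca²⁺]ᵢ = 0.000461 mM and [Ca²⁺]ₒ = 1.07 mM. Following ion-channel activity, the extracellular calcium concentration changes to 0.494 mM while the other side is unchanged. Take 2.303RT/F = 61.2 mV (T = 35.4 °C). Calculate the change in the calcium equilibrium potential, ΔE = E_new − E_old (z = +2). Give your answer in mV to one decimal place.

E_old = (61.2/2)·log₁₀(1.07/0.000461) = 102.99 mV
E_new = (61.2/2)·log₁₀(0.494/0.000461) = 92.72 mV
ΔE = 92.72 − (102.99) = -10.27 mV

-10.3 mV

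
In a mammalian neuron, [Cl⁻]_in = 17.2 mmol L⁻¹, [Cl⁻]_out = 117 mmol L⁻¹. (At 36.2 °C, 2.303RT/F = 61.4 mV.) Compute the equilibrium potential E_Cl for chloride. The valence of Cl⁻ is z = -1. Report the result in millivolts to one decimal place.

-51.1 mV

E = (61.4/z) · log₁₀([Cl⁻]_out/[Cl⁻]_in) with z = -1.
For an anion, dividing by z = -1 reverses the sign.
= (61.4/-1) · log₁₀(117/17.2) = -61.40 · log₁₀(6.802)
= -61.40 · (0.8327) = -51.13 mV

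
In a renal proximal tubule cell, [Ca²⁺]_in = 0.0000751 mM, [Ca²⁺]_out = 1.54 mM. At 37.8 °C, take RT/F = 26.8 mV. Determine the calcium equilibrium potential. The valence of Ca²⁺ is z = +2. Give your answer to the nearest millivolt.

133 mV

E = (26.8/z) · ln([Ca²⁺]_out/[Ca²⁺]_in) with z = +2.
= (26.8/2) · ln(1.54/0.0000751) = 13.40 · ln(2.051e+04)
= 13.40 · (9.9285) = 133.04 mV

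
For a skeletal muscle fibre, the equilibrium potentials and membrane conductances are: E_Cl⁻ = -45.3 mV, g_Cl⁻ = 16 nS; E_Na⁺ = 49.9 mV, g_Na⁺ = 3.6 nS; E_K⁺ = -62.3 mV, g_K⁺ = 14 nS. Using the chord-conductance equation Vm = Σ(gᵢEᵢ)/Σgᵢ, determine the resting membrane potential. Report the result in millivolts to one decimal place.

Σ gᵢEᵢ = 16·(-45.3) + 3.6·(49.9) + 14·(-62.3) = -1417.36
Σ gᵢ = 16 + 3.6 + 14 = 33.6
Vm = -1417.36 / 33.6 = -42.18 mV

-42.2 mV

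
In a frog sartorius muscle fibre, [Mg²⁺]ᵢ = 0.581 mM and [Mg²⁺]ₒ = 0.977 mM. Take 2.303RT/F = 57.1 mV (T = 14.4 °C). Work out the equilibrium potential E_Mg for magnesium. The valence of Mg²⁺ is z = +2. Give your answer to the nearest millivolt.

E = (57.1/z) · log₁₀([Mg²⁺]_out/[Mg²⁺]_in) with z = +2.
= (57.1/2) · log₁₀(0.977/0.581) = 28.55 · log₁₀(1.682)
= 28.55 · (0.2257) = 6.44 mV

6 mV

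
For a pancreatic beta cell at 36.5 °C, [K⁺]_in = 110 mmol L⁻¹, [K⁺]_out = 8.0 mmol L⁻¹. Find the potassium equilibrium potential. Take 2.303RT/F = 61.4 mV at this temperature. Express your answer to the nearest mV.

E = (61.4/z) · log₁₀([K⁺]_out/[K⁺]_in) with z = +1.
= (61.4/1) · log₁₀(8.0/110) = 61.40 · log₁₀(0.07273)
= 61.40 · (-1.1383) = -69.89 mV

-70 mV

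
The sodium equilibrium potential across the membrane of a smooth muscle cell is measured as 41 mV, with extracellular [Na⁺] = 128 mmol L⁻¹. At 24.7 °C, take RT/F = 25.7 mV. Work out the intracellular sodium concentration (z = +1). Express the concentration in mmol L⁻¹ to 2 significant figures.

26 mmol L⁻¹

Nernst: E = (25.7/1) · ln([out]/[in]), so ln([out]/[in]) = 41.0 × 1 / 25.7 = 1.5953.
[out]/[in] = e^(1.5953) = 4.93.
[in] = 128 / 4.93 = 25.96 mmol L⁻¹.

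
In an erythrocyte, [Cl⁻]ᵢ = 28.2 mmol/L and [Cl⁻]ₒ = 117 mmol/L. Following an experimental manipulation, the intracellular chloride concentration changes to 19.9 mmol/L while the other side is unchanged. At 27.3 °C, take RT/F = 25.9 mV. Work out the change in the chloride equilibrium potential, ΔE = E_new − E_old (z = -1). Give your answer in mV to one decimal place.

-9.0 mV

E_old = (25.9/-1)·ln(117/28.2) = -36.85 mV
E_new = (25.9/-1)·ln(117/19.9) = -45.88 mV
ΔE = -45.88 − (-36.85) = -9.03 mV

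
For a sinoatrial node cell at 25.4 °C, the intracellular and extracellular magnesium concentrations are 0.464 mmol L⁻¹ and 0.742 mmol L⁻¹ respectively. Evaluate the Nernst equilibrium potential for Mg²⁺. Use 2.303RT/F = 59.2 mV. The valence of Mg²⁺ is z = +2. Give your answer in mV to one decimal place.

6.0 mV

E = (59.2/z) · log₁₀([Mg²⁺]_out/[Mg²⁺]_in) with z = +2.
= (59.2/2) · log₁₀(0.742/0.464) = 29.60 · log₁₀(1.599)
= 29.60 · (0.2039) = 6.04 mV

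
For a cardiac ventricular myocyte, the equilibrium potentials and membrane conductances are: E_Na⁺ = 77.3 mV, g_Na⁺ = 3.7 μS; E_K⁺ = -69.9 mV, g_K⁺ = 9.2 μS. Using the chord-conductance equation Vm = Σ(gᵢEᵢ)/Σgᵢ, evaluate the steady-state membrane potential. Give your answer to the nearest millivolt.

-28 mV

Σ gᵢEᵢ = 3.7·(77.3) + 9.2·(-69.9) = -357.07
Σ gᵢ = 3.7 + 9.2 = 12.9
Vm = -357.07 / 12.9 = -27.68 mV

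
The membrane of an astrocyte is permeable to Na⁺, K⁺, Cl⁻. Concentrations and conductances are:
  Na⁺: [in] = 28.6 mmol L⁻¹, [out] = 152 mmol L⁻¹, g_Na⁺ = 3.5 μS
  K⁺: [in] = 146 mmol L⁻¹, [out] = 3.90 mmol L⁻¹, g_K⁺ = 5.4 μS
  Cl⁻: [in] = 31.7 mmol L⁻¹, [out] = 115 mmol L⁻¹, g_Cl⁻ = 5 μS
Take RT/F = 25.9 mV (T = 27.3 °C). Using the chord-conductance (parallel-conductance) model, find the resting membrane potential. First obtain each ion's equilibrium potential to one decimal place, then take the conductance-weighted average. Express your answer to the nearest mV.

-38 mV

E_Na⁺ = (25.9/1)·ln(152/28.6) = 43.3 mV
E_K⁺ = (25.9/1)·ln(3.90/146) = -93.8 mV
E_Cl⁻ = (25.9/-1)·ln(115/31.7) = -33.4 mV
Vm = (Σ gᵢEᵢ)/(Σ gᵢ) = (3.5·43.3 + 5.4·-93.8 + 5·-33.4) / (3.5 + 5.4 + 5)
= -521.97 / 13.9 = -37.55 mV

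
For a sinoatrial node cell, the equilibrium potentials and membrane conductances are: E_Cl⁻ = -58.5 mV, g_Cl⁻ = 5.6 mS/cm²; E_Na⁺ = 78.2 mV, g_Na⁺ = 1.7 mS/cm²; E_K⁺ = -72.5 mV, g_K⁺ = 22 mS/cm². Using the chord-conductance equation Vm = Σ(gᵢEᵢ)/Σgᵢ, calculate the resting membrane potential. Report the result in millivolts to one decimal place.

-61.1 mV

Σ gᵢEᵢ = 5.6·(-58.5) + 1.7·(78.2) + 22·(-72.5) = -1789.66
Σ gᵢ = 5.6 + 1.7 + 22 = 29.3
Vm = -1789.66 / 29.3 = -61.08 mV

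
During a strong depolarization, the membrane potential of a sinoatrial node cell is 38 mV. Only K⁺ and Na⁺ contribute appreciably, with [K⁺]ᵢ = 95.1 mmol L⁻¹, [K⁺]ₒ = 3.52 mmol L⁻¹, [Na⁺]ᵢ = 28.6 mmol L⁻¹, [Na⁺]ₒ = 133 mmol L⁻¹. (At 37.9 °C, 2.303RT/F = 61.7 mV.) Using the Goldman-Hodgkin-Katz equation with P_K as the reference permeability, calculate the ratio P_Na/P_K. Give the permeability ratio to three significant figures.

26.1

Let α = P_Na/P_K. GHK: Vm = 61.7·log₁₀[(Kₒ + α·Naₒ)/(Kᵢ + α·Naᵢ)].
10^(Vm/61.7) = 10^(38.0/61.7) = 4.1294
So 4.1294·(Kᵢ + α·Naᵢ) = Kₒ + α·Naₒ → α = (4.1294·95.1 − 3.52) / (133.0 − 4.1294·28.6)
α = (392.7 − 3.52) / (133.0 − 118.1) = 389.2/14.9 = 26.12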